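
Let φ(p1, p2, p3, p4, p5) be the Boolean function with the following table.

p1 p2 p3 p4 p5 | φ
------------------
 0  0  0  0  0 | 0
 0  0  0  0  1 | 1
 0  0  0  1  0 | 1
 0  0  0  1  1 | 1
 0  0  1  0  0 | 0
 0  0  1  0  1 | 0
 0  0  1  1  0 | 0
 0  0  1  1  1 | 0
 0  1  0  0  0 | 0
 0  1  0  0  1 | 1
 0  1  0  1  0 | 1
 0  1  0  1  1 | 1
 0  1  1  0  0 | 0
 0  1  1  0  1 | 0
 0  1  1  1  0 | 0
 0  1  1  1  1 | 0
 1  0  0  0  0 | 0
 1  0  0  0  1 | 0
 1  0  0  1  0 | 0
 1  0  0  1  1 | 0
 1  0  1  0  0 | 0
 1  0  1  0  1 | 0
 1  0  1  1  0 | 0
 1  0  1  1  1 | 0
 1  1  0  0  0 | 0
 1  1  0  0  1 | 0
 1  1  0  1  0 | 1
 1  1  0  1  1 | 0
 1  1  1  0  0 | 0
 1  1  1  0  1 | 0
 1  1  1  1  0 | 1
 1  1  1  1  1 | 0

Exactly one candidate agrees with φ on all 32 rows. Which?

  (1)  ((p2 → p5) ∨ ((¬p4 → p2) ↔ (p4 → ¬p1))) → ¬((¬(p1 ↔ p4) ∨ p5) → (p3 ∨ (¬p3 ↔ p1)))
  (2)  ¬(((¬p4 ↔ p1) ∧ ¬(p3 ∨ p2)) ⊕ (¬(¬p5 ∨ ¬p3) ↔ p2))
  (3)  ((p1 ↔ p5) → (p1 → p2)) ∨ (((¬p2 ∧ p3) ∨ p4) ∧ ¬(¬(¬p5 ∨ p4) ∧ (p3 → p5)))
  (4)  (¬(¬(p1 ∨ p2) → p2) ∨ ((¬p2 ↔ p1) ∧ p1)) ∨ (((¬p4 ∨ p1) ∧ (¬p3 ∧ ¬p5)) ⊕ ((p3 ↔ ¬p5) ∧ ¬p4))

1

(2) disagrees with φ on (0,0,0,0,1) (formula → 0, table → 1); rule it out.
(3) disagrees with φ on (0,0,0,0,0) (formula → 1, table → 0); rule it out.
(4) disagrees with φ on (0,0,0,0,0) (formula → 1, table → 0); rule it out.
Only (1) survives; checking it on all 32 rows confirms it matches φ.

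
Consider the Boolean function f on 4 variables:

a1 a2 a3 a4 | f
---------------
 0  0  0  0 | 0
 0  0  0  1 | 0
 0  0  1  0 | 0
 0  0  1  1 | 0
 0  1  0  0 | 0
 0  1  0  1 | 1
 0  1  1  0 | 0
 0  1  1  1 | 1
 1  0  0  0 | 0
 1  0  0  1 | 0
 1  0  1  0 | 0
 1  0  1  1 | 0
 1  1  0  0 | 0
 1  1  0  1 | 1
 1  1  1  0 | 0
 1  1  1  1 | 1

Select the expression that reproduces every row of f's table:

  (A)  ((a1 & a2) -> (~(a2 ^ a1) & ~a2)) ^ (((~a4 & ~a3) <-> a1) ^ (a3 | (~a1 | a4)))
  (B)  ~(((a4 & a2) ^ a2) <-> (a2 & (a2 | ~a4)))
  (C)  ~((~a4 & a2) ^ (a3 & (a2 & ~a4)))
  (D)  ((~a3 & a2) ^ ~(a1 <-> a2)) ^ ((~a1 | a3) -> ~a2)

(A) fails at (0,0,0,1): the formula yields 1, f is 0.
(C) fails at (0,0,0,0): the formula yields 1, f is 0.
(D) fails at (0,0,0,0): the formula yields 1, f is 0.
Only (B) survives; checking it on all 16 rows confirms it matches f.

B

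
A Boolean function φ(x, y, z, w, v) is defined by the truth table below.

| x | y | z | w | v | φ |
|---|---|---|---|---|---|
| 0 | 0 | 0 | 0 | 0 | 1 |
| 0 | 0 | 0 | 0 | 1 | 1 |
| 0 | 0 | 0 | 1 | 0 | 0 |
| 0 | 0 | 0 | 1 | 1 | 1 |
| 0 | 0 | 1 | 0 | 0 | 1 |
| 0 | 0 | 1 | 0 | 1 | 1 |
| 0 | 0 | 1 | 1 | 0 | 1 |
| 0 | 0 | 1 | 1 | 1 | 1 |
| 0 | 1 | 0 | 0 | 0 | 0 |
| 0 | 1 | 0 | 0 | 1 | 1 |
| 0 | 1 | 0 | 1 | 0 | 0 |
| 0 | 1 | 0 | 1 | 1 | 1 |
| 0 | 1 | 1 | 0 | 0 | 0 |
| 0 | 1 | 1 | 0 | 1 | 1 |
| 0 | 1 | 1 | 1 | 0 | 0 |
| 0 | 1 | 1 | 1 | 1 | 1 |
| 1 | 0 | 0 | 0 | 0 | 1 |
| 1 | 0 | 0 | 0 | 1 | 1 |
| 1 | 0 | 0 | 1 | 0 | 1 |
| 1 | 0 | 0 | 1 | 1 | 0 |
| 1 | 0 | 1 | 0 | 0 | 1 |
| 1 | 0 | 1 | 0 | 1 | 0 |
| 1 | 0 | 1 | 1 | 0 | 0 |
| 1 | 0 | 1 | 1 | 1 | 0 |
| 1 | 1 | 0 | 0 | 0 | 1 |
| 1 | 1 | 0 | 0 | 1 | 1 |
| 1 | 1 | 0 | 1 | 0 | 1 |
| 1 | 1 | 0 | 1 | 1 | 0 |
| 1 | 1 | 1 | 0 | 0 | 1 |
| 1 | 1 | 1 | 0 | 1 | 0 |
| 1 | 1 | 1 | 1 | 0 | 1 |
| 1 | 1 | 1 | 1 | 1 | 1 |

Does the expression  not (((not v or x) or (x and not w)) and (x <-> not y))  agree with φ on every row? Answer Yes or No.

No

Test each input against both φ and the formula:
  x=0, y=0, z=0, w=0, v=0: formula gives 1, φ = 1 ✓
  x=0, y=0, z=0, w=0, v=1: formula gives 1, φ = 1 ✓
  x=0, y=0, z=0, w=1, v=0: formula gives 1, but φ = 0 ✗
A single disagreement suffices: at (0,0,0,1,0) they differ, so the formula does not compute φ.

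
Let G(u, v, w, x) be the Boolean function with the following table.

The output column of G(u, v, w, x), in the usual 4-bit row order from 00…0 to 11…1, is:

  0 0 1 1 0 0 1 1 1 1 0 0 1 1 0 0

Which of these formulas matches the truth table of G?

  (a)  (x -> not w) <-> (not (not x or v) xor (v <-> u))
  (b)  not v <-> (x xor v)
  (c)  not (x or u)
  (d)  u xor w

d

(a): at (0,0,0,0) it gives 1, but G = 0 — eliminated.
(b): at (0,0,0,1) it gives 1, but G = 0 — eliminated.
(c): at (0,0,0,0) it gives 1, but G = 0 — eliminated.
(d) is the remaining candidate, and it agrees with G on all 16 inputs.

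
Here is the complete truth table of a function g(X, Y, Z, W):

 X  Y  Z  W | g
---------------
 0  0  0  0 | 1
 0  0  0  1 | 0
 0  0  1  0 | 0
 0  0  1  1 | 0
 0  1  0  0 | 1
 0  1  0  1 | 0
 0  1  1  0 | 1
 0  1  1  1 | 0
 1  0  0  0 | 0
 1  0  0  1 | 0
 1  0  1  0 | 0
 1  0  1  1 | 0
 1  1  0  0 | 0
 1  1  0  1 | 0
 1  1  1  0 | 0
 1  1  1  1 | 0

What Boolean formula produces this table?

g(X, Y, Z, W) = ((((~X & ~Y) & ~Z) & ~W) | (((~X & Y) & ~Z) & ~W)) | (((~X & Y) & Z) & ~W)

Collect the rows where g=1 — (0,0,0,0), (0,1,0,0), (0,1,1,0) — and write one minterm per row: ¬X·¬Y·¬Z·¬W, ¬X·Y·¬Z·¬W, ¬X·Y·Z·¬W. Their union (logical OR) reproduces the table exactly.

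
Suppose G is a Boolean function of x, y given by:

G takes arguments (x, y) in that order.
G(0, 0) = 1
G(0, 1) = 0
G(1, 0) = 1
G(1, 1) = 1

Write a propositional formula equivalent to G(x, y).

G(x, y) = ~(~x & y)

G is 0 on exactly one input, (0,1), whose minterm is ¬x·y. So G is the negation of that single conjunction.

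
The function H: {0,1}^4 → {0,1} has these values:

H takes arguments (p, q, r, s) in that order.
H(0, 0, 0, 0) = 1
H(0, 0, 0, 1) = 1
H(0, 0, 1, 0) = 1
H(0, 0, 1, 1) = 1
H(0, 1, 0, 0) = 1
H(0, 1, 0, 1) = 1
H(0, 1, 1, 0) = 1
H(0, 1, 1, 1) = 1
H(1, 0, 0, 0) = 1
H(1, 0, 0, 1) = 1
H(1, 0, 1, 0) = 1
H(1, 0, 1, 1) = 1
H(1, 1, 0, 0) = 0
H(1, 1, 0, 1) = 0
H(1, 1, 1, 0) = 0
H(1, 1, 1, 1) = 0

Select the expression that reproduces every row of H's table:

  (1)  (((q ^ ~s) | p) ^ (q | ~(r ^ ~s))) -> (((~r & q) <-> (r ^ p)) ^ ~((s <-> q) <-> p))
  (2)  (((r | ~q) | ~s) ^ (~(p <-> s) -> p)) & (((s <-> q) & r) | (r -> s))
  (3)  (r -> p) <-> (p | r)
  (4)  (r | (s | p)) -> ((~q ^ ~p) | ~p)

(1) fails at (0,0,0,0): the formula yields 0, H is 1.
(2) fails at (0,0,0,0): the formula yields 0, H is 1.
(3) fails at (0,0,0,0): the formula yields 0, H is 1.
That leaves (4). Evaluating it on every row reproduces the table of H exactly.

4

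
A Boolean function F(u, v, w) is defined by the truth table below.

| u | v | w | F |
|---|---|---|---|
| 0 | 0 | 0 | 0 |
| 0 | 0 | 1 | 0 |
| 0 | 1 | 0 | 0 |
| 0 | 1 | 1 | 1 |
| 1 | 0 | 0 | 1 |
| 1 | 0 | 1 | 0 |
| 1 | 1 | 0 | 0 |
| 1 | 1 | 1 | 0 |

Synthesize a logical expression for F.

F(u, v, w) = ((u' · v) · w) + ((u · v') · w')

F=1 on 2 inputs: (0,1,1), (1,0,0). Reading each as a conjunction of literals (¬u·v·w, u·¬v·¬w) and taking the OR gives the canonical DNF.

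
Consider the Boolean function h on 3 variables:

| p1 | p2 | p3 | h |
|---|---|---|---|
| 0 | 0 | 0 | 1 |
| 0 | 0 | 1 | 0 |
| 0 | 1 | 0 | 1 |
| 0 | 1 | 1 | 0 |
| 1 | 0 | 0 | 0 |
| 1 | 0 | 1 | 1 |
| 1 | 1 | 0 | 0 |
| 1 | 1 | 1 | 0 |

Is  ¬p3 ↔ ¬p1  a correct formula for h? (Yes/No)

No

Check the formula against h row by row:
  p1=0, p2=0, p3=0: formula gives 1, h = 1 ✓
  p1=0, p2=0, p3=1: formula gives 0, h = 0 ✓
  p1=0, p2=1, p3=0: formula gives 1, h = 1 ✓
  p1=0, p2=1, p3=1: formula gives 0, h = 0 ✓
  p1=1, p2=0, p3=0: formula gives 0, h = 0 ✓
  …
  p1=1, p2=1, p3=1: formula gives 1, but h = 0 ✗
Since they disagree at (1,1,1), the expression is not a correct formula for h.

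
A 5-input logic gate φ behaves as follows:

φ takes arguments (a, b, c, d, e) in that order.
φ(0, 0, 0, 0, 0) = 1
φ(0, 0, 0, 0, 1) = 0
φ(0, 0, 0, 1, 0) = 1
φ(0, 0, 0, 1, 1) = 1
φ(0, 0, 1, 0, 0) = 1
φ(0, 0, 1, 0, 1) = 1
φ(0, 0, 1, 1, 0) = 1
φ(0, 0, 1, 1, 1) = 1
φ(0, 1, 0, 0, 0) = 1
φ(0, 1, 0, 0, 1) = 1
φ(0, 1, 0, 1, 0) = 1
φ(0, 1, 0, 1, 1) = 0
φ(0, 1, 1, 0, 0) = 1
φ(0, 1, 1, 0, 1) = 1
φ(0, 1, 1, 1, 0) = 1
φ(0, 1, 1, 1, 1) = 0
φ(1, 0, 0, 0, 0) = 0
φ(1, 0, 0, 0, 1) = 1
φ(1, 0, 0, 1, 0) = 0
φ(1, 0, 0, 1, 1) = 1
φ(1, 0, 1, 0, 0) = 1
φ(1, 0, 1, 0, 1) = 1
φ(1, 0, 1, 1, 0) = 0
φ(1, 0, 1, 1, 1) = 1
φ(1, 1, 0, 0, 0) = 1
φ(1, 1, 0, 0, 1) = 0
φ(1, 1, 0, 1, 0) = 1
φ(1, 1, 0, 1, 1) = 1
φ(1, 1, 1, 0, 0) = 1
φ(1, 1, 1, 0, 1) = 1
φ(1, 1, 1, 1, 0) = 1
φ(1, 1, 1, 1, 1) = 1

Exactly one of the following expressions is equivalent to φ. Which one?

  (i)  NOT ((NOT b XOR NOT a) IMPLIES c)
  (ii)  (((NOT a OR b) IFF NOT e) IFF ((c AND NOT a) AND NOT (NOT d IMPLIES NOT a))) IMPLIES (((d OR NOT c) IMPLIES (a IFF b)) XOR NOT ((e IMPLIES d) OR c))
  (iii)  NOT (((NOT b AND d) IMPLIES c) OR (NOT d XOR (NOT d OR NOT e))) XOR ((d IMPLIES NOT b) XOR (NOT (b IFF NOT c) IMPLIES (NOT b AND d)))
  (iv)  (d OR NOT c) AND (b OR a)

(i): at (0,0,0,0,0) it gives 0, but φ = 1 — eliminated.
(iii): at (0,0,0,0,1) it gives 1, but φ = 0 — eliminated.
(iv): at (0,0,0,0,0) it gives 0, but φ = 1 — eliminated.
That leaves (ii). Evaluating it on every row reproduces the table of φ exactly.

ii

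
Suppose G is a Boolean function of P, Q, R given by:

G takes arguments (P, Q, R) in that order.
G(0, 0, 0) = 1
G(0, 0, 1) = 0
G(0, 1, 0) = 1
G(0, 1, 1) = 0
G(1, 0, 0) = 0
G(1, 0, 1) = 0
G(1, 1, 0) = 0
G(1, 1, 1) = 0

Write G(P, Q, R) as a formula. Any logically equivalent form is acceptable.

G=1 on 2 inputs: (0,0,0), (0,1,0). Reading each as a conjunction of literals (¬P·¬Q·¬R, ¬P·Q·¬R) and taking the OR gives the canonical DNF.

G(P, Q, R) = ((NOT P AND NOT Q) AND NOT R) OR ((NOT P AND Q) AND NOT R)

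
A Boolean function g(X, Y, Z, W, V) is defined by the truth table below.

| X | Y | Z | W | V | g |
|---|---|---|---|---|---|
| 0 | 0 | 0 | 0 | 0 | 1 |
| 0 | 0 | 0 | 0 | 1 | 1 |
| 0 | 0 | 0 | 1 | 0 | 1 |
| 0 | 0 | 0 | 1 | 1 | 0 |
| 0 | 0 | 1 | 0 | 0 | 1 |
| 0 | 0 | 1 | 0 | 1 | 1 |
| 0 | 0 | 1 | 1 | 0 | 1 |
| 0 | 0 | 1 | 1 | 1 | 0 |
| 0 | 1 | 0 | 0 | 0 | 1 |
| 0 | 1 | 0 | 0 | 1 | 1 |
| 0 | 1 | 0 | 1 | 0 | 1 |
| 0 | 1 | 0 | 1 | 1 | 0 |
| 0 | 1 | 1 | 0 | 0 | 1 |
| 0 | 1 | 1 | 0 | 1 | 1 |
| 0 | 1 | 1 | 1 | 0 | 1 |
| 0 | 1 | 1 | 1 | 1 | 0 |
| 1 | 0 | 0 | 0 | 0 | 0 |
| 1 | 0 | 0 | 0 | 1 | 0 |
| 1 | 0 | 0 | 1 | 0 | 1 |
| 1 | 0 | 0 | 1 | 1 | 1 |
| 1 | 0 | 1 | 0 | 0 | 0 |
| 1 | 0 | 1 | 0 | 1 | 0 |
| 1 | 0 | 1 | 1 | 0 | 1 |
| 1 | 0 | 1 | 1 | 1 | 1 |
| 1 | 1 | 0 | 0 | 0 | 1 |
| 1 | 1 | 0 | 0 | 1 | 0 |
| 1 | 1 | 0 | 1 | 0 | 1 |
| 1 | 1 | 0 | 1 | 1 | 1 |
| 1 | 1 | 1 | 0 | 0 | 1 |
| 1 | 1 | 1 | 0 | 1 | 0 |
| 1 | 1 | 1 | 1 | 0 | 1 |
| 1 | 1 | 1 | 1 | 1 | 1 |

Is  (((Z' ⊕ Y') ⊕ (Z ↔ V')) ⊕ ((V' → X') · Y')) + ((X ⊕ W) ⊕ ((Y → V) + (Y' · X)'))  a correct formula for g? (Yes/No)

Yes

Evaluate (((Z' ⊕ Y') ⊕ (Z ↔ V')) ⊕ ((V' → X') · Y')) + ((X ⊕ W) ⊕ ((Y → V) + (Y' · X)')) on each row and compare to g:
  X=0, Y=0, Z=0, W=0, V=0: formula gives 1, g = 1 ✓
  X=0, Y=0, Z=0, W=0, V=1: formula gives 1, g = 1 ✓
  X=0, Y=0, Z=0, W=1, V=0: formula gives 1, g = 1 ✓
  X=0, Y=0, Z=0, W=1, V=1: formula gives 0, g = 0 ✓
  …and likewise for the remaining 28 rows.
All 32 rows match — the expression computes g exactly.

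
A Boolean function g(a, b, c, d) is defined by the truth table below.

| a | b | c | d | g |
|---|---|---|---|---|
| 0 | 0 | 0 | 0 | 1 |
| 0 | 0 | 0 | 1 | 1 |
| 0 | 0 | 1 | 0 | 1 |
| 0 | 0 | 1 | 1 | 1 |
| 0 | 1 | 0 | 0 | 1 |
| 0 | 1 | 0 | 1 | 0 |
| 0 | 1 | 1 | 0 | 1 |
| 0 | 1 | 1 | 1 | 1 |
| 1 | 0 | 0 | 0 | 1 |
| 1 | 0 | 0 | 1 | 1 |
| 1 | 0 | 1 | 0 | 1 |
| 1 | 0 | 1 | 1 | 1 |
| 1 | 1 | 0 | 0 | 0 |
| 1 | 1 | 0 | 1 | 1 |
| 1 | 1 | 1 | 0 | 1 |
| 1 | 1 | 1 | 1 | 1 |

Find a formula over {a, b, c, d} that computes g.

g is 0 on only 2 rows — (0,1,0,1), (1,1,0,0). Writing each as a minterm (¬a·b·¬c·d, a·b·¬c·¬d) and OR-ing them characterizes exactly where g=0, so g is the negation of that disjunction.

g(a, b, c, d) = ((((a' · b) · c') · d) + (((a · b) · c') · d'))'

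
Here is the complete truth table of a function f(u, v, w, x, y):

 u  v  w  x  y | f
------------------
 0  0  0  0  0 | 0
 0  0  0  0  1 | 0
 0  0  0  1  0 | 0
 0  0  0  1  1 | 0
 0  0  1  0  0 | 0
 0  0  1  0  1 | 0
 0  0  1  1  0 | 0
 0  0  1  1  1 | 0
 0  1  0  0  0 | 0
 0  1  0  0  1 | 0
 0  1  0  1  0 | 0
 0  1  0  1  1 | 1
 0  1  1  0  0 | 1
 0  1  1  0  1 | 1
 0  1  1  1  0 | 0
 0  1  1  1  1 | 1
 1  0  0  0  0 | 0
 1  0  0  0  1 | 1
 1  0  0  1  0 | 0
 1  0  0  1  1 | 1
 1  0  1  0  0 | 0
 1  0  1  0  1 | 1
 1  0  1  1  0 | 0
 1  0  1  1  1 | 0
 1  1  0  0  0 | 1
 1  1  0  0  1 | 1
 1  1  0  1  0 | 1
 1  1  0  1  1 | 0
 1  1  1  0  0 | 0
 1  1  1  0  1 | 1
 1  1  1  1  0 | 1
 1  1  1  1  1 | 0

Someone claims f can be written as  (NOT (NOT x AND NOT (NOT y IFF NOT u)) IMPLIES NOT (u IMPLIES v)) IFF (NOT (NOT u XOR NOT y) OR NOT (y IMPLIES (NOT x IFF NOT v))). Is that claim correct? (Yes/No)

No

Evaluate (NOT (NOT x AND NOT (NOT y IFF NOT u)) IMPLIES NOT (u IMPLIES v)) IFF (NOT (NOT u XOR NOT y) OR NOT (y IMPLIES (NOT x IFF NOT v))) on each row and compare to f:
  u=0, v=0, w=0, x=0, y=0: formula gives 0, f = 0 ✓
  u=0, v=0, w=0, x=0, y=1: formula gives 0, f = 0 ✓
  u=0, v=0, w=0, x=1, y=0: formula gives 0, f = 0 ✓
  u=0, v=0, w=0, x=1, y=1: formula gives 0, f = 0 ✓
  …
  u=0, v=1, w=0, x=0, y=1: formula gives 1, but f = 0 ✗
A single disagreement suffices: at (0,1,0,0,1) they differ, so the formula does not compute f.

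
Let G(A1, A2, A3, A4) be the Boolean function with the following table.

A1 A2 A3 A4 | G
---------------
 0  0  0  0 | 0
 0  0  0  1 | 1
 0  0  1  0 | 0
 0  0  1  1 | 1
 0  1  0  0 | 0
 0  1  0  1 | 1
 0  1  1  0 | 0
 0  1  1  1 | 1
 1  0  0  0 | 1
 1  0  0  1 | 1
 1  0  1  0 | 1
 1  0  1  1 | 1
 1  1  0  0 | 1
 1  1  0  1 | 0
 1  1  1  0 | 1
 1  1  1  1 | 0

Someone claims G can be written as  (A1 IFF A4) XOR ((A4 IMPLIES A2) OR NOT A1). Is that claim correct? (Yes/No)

Test each input against both G and the formula:
  A1=0, A2=0, A3=0, A4=0: formula gives 0, G = 0 ✓
  A1=0, A2=0, A3=0, A4=1: formula gives 1, G = 1 ✓
  A1=0, A2=0, A3=1, A4=0: formula gives 0, G = 0 ✓
  A1=0, A2=0, A3=1, A4=1: formula gives 1, G = 1 ✓
  …and likewise for the remaining 12 rows.
Every row agrees, so the formula is equivalent.

Yes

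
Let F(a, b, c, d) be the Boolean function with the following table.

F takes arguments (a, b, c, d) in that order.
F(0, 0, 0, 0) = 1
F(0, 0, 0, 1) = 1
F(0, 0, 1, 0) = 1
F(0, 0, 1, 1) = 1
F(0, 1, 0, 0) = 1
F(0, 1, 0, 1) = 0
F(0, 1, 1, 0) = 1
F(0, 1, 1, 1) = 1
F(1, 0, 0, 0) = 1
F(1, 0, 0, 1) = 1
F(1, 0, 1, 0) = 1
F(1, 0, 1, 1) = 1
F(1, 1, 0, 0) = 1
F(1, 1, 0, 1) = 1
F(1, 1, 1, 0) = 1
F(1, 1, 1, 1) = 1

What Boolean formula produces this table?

Only row (0,1,0,1) gives 0. So F is 1 everywhere except there — the complement of the minterm ¬a·b·¬c·d.

F(a, b, c, d) = ~(((~a & b) & ~c) & d)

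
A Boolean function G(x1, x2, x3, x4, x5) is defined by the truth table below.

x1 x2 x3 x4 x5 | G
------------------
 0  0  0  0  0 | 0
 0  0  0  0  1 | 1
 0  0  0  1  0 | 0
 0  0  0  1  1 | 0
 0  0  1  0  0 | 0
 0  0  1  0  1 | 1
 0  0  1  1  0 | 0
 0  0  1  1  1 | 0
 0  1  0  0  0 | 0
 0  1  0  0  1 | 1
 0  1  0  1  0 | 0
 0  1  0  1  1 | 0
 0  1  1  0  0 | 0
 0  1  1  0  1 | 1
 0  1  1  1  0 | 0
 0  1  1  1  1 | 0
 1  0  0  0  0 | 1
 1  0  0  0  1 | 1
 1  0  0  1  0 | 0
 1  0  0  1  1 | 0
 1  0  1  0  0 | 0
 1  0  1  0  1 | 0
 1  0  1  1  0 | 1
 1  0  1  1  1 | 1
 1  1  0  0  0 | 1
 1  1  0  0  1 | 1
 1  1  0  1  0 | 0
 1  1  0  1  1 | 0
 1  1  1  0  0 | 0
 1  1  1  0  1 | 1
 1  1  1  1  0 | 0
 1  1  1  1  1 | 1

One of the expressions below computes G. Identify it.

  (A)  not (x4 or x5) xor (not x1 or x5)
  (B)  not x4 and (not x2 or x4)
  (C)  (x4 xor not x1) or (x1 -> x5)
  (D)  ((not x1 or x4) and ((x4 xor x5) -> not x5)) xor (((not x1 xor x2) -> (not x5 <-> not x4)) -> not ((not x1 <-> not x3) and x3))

D

(A): at (0,0,0,1,0) it gives 1, but G = 0 — eliminated.
(B): at (0,0,0,0,0) it gives 1, but G = 0 — eliminated.
(C): at (0,0,0,0,0) it gives 1, but G = 0 — eliminated.
Only (D) survives; checking it on all 32 rows confirms it matches G.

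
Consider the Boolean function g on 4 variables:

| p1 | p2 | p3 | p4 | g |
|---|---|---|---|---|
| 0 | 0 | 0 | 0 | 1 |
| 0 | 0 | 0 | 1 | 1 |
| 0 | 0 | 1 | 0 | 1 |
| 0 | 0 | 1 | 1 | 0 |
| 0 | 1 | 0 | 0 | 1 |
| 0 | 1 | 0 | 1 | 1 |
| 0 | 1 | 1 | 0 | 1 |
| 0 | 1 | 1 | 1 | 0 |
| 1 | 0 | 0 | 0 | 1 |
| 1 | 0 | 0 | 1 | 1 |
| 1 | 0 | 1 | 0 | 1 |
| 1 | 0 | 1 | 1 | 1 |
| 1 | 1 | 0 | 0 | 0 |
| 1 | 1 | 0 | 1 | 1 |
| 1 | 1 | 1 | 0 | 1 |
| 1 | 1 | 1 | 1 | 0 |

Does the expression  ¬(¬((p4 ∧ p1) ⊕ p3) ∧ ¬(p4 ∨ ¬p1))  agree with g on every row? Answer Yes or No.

Evaluate ¬(¬((p4 ∧ p1) ⊕ p3) ∧ ¬(p4 ∨ ¬p1)) on each row and compare to g:
  p1=0, p2=0, p3=0, p4=0: formula gives 1, g = 1 ✓
  p1=0, p2=0, p3=0, p4=1: formula gives 1, g = 1 ✓
  p1=0, p2=0, p3=1, p4=0: formula gives 1, g = 1 ✓
  p1=0, p2=0, p3=1, p4=1: formula gives 1, but g = 0 ✗
Row (0,0,1,1) is a counterexample, so the formula is not equivalent to g.

No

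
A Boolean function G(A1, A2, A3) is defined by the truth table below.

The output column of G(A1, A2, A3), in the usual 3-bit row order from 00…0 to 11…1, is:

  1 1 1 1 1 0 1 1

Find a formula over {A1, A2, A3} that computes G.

G(A1, A2, A3) = ¬((A1 ∧ ¬A2) ∧ A3)

Only row (1,0,1) gives 0. So G is 1 everywhere except there — the complement of the minterm A1·¬A2·A3.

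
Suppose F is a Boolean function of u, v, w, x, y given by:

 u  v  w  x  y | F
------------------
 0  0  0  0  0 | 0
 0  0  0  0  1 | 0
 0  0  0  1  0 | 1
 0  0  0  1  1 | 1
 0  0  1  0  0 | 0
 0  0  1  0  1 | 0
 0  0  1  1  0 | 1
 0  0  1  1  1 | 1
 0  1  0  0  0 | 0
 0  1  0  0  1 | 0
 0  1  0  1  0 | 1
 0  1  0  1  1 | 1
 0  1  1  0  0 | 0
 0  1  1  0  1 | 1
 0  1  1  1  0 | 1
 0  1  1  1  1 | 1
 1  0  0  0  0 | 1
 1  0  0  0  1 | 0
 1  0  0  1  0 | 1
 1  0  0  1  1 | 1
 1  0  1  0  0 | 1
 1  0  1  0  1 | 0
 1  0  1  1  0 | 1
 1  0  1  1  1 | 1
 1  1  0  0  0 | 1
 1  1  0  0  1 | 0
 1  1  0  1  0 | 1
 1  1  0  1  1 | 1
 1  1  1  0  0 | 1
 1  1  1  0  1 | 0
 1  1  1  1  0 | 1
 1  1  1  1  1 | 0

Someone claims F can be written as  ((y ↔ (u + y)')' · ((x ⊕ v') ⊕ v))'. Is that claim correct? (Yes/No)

No

Check the formula against F row by row:
  u=0, v=0, w=0, x=0, y=0: formula gives 0, F = 0 ✓
  u=0, v=0, w=0, x=0, y=1: formula gives 0, F = 0 ✓
  u=0, v=0, w=0, x=1, y=0: formula gives 1, F = 1 ✓
  u=0, v=0, w=0, x=1, y=1: formula gives 1, F = 1 ✓
  …
  u=0, v=1, w=1, x=0, y=1: formula gives 0, but F = 1 ✗
Row (0,1,1,0,1) is a counterexample, so the formula is not equivalent to F.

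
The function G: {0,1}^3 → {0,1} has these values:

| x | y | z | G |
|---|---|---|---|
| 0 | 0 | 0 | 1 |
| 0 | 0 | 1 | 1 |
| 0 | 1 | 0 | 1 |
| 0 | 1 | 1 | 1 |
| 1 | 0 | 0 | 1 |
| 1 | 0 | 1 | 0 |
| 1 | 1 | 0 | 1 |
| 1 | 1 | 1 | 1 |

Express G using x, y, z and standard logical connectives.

Only row (1,0,1) gives 0. So G is 1 everywhere except there — the complement of the minterm x·¬y·z.

G(x, y, z) = ~((x & ~y) & z)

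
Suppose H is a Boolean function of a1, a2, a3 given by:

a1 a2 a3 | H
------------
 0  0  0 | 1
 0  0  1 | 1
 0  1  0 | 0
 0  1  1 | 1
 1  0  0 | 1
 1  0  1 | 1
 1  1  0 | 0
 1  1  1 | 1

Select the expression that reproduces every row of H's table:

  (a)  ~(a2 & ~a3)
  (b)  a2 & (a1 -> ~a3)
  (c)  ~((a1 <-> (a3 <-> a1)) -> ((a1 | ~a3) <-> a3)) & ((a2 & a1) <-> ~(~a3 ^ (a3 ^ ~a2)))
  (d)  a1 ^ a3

a

(b) disagrees with H on (0,0,0) (formula → 0, table → 1); rule it out.
(c) disagrees with H on (0,0,0) (formula → 0, table → 1); rule it out.
(d) disagrees with H on (0,0,0) (formula → 0, table → 1); rule it out.
Only (a) survives; checking it on all 8 rows confirms it matches H.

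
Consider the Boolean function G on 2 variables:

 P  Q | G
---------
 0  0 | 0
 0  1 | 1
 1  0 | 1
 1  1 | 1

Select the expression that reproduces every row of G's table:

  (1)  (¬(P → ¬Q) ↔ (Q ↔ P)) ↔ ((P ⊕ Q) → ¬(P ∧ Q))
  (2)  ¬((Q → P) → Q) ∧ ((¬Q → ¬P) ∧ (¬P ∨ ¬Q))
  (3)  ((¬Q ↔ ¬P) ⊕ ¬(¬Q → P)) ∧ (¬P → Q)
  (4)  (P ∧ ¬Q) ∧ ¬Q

(2): at (0,0) it gives 1, but G = 0 — eliminated.
(3): at (0,1) it gives 0, but G = 1 — eliminated.
(4): at (0,1) it gives 0, but G = 1 — eliminated.
(1) is the remaining candidate, and it agrees with G on all 4 inputs.

1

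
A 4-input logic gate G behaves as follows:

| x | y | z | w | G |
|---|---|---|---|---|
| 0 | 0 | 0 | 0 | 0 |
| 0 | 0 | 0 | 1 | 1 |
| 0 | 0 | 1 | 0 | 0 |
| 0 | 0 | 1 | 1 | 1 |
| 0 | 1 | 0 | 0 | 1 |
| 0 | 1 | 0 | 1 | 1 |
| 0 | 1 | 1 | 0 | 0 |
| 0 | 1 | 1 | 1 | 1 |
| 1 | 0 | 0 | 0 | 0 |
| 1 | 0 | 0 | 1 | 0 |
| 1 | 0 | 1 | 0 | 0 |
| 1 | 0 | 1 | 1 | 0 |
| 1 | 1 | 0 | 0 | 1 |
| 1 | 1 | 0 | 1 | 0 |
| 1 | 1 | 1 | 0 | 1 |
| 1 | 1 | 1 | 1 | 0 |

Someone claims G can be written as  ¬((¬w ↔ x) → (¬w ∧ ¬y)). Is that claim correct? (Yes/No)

No

Evaluate ¬((¬w ↔ x) → (¬w ∧ ¬y)) on each row and compare to G:
  x=0, y=0, z=0, w=0: formula gives 0, G = 0 ✓
  x=0, y=0, z=0, w=1: formula gives 1, G = 1 ✓
  x=0, y=0, z=1, w=0: formula gives 0, G = 0 ✓
  x=0, y=0, z=1, w=1: formula gives 1, G = 1 ✓
  x=0, y=1, z=0, w=0: formula gives 0, but G = 1 ✗
A single disagreement suffices: at (0,1,0,0) they differ, so the formula does not compute G.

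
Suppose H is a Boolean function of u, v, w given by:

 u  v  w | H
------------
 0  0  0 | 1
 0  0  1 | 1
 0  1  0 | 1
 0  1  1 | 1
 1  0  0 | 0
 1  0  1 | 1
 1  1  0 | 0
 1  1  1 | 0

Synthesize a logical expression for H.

There are just 3 zero rows: (1,0,0), (1,1,0), (1,1,1). Their minterms are u·¬v·¬w, u·v·¬w, u·v·w; the OR of those covers precisely the 0-outputs, and negating it yields H.

H(u, v, w) = ~((((u & ~v) & ~w) | ((u & v) & ~w)) | ((u & v) & w))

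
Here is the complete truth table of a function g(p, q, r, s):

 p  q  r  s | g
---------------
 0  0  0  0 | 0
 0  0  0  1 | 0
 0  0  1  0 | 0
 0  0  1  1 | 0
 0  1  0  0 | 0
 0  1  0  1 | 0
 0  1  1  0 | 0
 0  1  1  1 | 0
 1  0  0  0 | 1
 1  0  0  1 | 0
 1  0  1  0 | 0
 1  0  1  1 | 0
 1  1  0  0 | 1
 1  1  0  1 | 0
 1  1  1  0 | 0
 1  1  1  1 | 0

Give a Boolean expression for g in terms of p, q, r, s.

The 1-rows are (1,0,0,0), (1,1,0,0). Each contributes one minterm — p·¬q·¬r·¬s; p·q·¬r·¬s — and their disjunction is a sum-of-products form of g.

g(p, q, r, s) = (((p AND NOT q) AND NOT r) AND NOT s) OR (((p AND q) AND NOT r) AND NOT s)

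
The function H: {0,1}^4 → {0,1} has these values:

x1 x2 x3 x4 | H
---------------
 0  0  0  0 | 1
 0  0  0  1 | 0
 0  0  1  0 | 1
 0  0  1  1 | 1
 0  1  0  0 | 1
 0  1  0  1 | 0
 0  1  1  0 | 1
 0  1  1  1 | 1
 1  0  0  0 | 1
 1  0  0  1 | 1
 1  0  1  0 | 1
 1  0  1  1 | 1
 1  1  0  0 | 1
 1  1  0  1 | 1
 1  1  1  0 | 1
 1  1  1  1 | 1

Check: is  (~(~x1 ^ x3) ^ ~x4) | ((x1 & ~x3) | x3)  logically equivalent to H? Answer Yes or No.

Check the formula against H row by row:
  x1=0, x2=0, x3=0, x4=0: formula gives 1, H = 1 ✓
  x1=0, x2=0, x3=0, x4=1: formula gives 0, H = 0 ✓
  x1=0, x2=0, x3=1, x4=0: formula gives 1, H = 1 ✓
  x1=0, x2=0, x3=1, x4=1: formula gives 1, H = 1 ✓
  …and likewise for the remaining 12 rows.
All 16 rows match — the expression computes H exactly.

Yes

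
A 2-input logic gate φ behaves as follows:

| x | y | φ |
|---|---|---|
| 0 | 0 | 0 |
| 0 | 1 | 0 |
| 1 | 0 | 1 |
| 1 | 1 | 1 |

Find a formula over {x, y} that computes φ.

The output simply equals x.

φ(x, y) = x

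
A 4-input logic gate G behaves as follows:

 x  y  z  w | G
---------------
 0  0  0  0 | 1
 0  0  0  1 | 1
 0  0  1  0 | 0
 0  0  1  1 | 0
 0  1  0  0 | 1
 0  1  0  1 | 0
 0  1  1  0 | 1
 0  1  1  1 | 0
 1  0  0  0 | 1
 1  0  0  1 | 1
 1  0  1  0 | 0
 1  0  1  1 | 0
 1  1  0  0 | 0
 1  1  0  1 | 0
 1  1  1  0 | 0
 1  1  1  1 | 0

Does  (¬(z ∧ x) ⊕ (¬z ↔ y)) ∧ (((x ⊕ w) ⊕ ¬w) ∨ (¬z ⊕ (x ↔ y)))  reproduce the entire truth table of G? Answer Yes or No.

Test each input against both G and the formula:
  x=0, y=0, z=0, w=0: formula gives 1, G = 1 ✓
  x=0, y=0, z=0, w=1: formula gives 1, G = 1 ✓
  x=0, y=0, z=1, w=0: formula gives 0, G = 0 ✓
  x=0, y=0, z=1, w=1: formula gives 0, G = 0 ✓
  x=0, y=1, z=0, w=0: formula gives 0, but G = 1 ✗
A single disagreement suffices: at (0,1,0,0) they differ, so the formula does not compute G.

No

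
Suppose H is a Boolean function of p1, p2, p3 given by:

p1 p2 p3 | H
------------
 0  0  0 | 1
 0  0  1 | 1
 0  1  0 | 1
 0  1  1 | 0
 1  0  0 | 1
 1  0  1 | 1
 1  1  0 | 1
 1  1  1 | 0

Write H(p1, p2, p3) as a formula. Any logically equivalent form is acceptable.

H(p1, p2, p3) = NOT (((NOT p1 AND p2) AND p3) OR ((p1 AND p2) AND p3))

There are just 2 zero rows: (0,1,1), (1,1,1). Their minterms are ¬p1·p2·p3, p1·p2·p3; the OR of those covers precisely the 0-outputs, and negating it yields H.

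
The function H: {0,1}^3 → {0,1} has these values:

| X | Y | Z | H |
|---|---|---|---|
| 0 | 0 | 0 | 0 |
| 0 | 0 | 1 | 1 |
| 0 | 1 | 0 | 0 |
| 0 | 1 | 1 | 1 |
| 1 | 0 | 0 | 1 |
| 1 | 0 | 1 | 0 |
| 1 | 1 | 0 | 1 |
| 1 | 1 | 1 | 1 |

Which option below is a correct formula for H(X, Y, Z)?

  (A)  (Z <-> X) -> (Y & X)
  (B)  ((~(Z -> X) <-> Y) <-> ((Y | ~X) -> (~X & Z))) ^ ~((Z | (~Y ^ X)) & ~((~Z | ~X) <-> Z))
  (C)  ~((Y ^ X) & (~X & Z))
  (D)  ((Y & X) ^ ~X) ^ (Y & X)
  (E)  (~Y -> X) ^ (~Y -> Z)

(B) disagrees with H on (0,1,1) (formula → 0, table → 1); rule it out.
(C) disagrees with H on (0,0,0) (formula → 1, table → 0); rule it out.
(D) disagrees with H on (0,0,0) (formula → 1, table → 0); rule it out.
(E) disagrees with H on (0,1,1) (formula → 0, table → 1); rule it out.
Only (A) survives; checking it on all 8 rows confirms it matches H.

A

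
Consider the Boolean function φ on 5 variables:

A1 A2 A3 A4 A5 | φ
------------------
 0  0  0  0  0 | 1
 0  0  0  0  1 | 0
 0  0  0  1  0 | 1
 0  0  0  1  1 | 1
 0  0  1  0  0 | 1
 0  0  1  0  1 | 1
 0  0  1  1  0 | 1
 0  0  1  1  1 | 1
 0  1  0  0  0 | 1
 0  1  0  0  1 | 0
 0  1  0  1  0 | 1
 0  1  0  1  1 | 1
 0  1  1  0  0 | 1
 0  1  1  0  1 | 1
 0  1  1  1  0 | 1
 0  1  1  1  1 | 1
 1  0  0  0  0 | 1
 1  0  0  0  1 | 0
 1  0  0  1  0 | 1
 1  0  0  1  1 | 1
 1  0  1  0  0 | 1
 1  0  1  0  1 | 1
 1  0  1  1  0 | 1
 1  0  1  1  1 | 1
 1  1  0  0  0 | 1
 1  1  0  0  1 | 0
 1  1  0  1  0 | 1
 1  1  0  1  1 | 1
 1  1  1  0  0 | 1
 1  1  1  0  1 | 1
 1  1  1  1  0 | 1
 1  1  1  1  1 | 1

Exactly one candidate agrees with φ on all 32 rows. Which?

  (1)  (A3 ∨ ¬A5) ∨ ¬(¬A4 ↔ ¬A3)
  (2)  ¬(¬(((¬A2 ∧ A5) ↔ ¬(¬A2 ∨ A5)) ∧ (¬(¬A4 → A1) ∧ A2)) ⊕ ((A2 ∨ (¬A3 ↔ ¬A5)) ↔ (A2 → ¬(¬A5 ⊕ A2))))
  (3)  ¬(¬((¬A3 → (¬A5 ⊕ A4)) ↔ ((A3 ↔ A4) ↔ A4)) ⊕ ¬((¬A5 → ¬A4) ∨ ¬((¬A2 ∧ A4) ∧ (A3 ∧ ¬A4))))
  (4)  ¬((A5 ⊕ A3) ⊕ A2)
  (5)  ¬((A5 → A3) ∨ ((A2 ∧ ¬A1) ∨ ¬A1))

(2): at (0,0,0,1,1) it gives 0, but φ = 1 — eliminated.
(3): at (0,0,0,0,0) it gives 0, but φ = 1 — eliminated.
(4): at (0,0,0,1,1) it gives 0, but φ = 1 — eliminated.
(5): at (0,0,0,0,0) it gives 0, but φ = 1 — eliminated.
(1) is the remaining candidate, and it agrees with φ on all 32 inputs.

1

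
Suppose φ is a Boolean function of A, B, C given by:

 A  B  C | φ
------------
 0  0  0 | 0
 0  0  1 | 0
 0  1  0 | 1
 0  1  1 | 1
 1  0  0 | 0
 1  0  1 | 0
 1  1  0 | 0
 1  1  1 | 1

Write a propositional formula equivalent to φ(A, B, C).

φ(A, B, C) = (((NOT A AND B) AND NOT C) OR ((NOT A AND B) AND C)) OR ((A AND B) AND C)

The 1-rows are (0,1,0), (0,1,1), (1,1,1). Each contributes one minterm — ¬A·B·¬C; ¬A·B·C; A·B·C — and their disjunction is a sum-of-products form of φ.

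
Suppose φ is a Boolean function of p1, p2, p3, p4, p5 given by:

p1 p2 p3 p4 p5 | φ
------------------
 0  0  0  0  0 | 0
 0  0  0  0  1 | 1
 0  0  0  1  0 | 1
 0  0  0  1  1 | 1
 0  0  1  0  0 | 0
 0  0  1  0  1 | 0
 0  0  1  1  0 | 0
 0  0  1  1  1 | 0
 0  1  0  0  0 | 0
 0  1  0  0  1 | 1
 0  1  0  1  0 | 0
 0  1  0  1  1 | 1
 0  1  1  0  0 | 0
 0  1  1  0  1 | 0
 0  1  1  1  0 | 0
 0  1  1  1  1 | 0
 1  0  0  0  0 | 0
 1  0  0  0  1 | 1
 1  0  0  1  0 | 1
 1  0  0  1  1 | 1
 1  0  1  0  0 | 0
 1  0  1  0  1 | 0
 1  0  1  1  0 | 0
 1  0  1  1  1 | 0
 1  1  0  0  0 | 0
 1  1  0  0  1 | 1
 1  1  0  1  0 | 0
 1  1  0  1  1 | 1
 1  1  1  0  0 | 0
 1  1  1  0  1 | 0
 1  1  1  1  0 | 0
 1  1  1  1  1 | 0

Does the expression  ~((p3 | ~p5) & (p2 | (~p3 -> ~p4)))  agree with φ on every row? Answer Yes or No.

Test each input against both φ and the formula:
  p1=0, p2=0, p3=0, p4=0, p5=0: formula gives 0, φ = 0 ✓
  p1=0, p2=0, p3=0, p4=0, p5=1: formula gives 1, φ = 1 ✓
  p1=0, p2=0, p3=0, p4=1, p5=0: formula gives 1, φ = 1 ✓
  p1=0, p2=0, p3=0, p4=1, p5=1: formula gives 1, φ = 1 ✓
  …and likewise for the remaining 28 rows.
No disagreement on any input; they are logically equivalent.

Yes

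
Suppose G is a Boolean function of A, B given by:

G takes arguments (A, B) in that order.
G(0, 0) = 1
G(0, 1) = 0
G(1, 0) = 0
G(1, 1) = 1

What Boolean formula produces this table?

The output is 1 exactly when an even number of inputs are 1 — the complement of 2-way XOR.

G(A, B) = ¬(A ⊕ B)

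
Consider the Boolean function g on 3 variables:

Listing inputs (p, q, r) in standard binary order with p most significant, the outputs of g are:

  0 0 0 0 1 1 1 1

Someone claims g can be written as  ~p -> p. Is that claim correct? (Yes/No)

Check the formula against g row by row:
  p=0, q=0, r=0: formula gives 0, g = 0 ✓
  p=0, q=0, r=1: formula gives 0, g = 0 ✓
  p=0, q=1, r=0: formula gives 0, g = 0 ✓
  p=0, q=1, r=1: formula gives 0, g = 0 ✓
  p=1, q=0, r=0: formula gives 1, g = 1 ✓
  … (the remaining 3 rows also agree.)
Every row agrees, so the formula is equivalent.

Yes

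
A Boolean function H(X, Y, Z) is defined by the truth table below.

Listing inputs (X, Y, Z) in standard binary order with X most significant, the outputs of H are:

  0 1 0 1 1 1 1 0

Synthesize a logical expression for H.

The 0-rows are (0,0,0), (0,1,0), (1,1,1). Take each as a conjunction (¬X·¬Y·¬Z, ¬X·Y·¬Z, X·Y·Z), form their disjunction, and complement — that gives a formula that is 1 everywhere H is.

H(X, Y, Z) = NOT ((((NOT X AND NOT Y) AND NOT Z) OR ((NOT X AND Y) AND NOT Z)) OR ((X AND Y) AND Z))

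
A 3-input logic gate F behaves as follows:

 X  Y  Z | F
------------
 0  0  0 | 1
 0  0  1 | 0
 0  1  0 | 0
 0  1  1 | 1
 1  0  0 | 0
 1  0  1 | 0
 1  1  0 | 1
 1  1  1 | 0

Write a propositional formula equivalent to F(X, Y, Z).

F(X, Y, Z) = (((¬X ∧ ¬Y) ∧ ¬Z) ∨ ((¬X ∧ Y) ∧ Z)) ∨ ((X ∧ Y) ∧ ¬Z)

F=1 on 3 inputs: (0,0,0), (0,1,1), (1,1,0). Reading each as a conjunction of literals (¬X·¬Y·¬Z, ¬X·Y·Z, X·Y·¬Z) and taking the OR gives the canonical DNF.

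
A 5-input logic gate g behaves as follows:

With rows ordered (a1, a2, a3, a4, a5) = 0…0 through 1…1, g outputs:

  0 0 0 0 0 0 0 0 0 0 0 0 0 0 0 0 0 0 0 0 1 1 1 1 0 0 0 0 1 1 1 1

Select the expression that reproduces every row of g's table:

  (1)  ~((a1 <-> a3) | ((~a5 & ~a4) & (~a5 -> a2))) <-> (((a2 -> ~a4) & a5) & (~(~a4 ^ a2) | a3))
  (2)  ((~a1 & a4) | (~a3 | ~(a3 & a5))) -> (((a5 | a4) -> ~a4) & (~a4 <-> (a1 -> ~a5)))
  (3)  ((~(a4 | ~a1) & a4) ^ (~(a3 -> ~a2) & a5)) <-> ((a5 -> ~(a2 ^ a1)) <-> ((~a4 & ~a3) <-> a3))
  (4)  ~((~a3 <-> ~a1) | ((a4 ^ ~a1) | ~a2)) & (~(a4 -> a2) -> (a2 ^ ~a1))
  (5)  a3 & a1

(1) disagrees with g on (0,0,0,0,0) (formula → 1, table → 0); rule it out.
(2) disagrees with g on (0,0,0,0,0) (formula → 1, table → 0); rule it out.
(3) disagrees with g on (0,0,0,0,0) (formula → 1, table → 0); rule it out.
(4) disagrees with g on (0,1,1,1,0) (formula → 1, table → 0); rule it out.
Only (5) survives; checking it on all 32 rows confirms it matches g.

5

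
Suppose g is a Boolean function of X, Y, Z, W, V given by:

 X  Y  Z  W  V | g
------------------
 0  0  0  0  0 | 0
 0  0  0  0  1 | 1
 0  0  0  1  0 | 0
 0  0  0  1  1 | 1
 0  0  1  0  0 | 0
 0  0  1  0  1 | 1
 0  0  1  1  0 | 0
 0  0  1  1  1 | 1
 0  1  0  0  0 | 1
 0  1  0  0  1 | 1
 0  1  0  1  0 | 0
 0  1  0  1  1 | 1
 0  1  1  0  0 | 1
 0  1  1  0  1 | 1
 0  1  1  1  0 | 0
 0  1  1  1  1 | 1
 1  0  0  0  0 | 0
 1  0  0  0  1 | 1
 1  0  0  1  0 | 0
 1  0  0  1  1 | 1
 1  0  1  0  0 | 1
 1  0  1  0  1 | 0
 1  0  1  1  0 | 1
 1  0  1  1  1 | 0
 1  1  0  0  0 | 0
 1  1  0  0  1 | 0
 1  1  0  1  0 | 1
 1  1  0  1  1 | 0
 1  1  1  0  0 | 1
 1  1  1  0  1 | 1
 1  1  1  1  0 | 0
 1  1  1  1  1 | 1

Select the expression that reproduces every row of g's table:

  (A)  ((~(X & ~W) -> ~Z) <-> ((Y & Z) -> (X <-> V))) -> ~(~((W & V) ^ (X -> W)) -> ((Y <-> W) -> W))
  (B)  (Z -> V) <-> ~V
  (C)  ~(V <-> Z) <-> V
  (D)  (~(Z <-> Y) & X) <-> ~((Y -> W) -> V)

(A) disagrees with g on (0,0,0,0,1) (formula → 0, table → 1); rule it out.
(B) disagrees with g on (0,0,0,0,0) (formula → 1, table → 0); rule it out.
(C) disagrees with g on (0,0,0,0,0) (formula → 1, table → 0); rule it out.
Only (D) survives; checking it on all 32 rows confirms it matches g.

D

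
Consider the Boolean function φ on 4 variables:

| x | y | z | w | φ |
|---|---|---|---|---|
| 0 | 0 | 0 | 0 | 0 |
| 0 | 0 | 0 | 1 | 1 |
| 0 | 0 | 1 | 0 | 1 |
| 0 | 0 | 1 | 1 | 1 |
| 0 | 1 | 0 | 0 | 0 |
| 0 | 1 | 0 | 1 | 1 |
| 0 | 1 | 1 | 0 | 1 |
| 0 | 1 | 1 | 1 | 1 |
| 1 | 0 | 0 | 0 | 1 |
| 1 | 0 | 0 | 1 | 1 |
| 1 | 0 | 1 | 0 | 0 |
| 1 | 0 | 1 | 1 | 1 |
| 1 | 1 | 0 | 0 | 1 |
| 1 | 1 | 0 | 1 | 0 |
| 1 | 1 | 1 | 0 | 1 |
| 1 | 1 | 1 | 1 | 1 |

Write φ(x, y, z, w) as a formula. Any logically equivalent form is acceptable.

There are just 4 zero rows: (0,0,0,0), (0,1,0,0), (1,0,1,0), (1,1,0,1). Their minterms are ¬x·¬y·¬z·¬w, ¬x·y·¬z·¬w, x·¬y·z·¬w, x·y·¬z·w; the OR of those covers precisely the 0-outputs, and negating it yields φ.

φ(x, y, z, w) = ¬((((((¬x ∧ ¬y) ∧ ¬z) ∧ ¬w) ∨ (((¬x ∧ y) ∧ ¬z) ∧ ¬w)) ∨ (((x ∧ ¬y) ∧ z) ∧ ¬w)) ∨ (((x ∧ y) ∧ ¬z) ∧ w))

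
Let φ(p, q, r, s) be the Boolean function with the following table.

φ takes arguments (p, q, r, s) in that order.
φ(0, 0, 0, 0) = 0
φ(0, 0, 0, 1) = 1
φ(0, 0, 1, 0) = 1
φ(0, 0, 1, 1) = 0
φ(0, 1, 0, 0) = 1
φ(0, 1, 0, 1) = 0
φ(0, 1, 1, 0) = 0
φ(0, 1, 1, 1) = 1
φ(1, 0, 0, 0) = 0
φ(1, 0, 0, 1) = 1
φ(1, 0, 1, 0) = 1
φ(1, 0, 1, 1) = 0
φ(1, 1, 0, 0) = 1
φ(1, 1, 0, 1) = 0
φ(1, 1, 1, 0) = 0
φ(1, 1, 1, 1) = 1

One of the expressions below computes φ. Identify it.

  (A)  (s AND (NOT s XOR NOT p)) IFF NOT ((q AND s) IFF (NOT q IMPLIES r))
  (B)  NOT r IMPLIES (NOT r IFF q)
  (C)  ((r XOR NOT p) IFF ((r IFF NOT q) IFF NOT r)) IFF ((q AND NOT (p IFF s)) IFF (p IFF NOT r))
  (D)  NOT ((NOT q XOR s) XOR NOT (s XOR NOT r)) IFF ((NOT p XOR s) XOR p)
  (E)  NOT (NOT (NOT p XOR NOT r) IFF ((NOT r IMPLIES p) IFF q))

D

(A) disagrees with φ on (0,0,0,0) (formula → 1, table → 0); rule it out.
(B) disagrees with φ on (0,0,0,1) (formula → 0, table → 1); rule it out.
(C) disagrees with φ on (0,0,0,1) (formula → 0, table → 1); rule it out.
(E) disagrees with φ on (0,0,0,1) (formula → 0, table → 1); rule it out.
That leaves (D). Evaluating it on every row reproduces the table of φ exactly.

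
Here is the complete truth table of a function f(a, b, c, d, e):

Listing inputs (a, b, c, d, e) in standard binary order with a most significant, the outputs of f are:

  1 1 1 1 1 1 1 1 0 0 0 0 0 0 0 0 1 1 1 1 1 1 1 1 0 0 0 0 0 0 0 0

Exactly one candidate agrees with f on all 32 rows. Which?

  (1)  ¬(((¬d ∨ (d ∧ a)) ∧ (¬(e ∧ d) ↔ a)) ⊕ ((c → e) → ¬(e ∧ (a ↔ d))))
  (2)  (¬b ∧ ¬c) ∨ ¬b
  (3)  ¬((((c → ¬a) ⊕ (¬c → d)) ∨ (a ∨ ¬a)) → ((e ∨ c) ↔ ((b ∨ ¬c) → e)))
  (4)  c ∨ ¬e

2

(1): at (0,0,0,0,0) it gives 0, but f = 1 — eliminated.
(3): at (0,0,0,0,0) it gives 0, but f = 1 — eliminated.
(4): at (0,0,0,0,1) it gives 0, but f = 1 — eliminated.
That leaves (2). Evaluating it on every row reproduces the table of f exactly.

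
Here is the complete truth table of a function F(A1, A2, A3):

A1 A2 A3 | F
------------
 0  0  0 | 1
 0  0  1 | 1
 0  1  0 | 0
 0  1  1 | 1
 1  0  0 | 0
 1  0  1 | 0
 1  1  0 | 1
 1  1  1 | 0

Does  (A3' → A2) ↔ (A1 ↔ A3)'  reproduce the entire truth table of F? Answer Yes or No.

Yes

Evaluate (A3' → A2) ↔ (A1 ↔ A3)' on each row and compare to F:
  A1=0, A2=0, A3=0: formula gives 1, F = 1 ✓
  A1=0, A2=0, A3=1: formula gives 1, F = 1 ✓
  A1=0, A2=1, A3=0: formula gives 0, F = 0 ✓
  A1=0, A2=1, A3=1: formula gives 1, F = 1 ✓
  A1=1, A2=0, A3=0: formula gives 0, F = 0 ✓
  … (the remaining 3 rows also agree.)
No disagreement on any input; they are logically equivalent.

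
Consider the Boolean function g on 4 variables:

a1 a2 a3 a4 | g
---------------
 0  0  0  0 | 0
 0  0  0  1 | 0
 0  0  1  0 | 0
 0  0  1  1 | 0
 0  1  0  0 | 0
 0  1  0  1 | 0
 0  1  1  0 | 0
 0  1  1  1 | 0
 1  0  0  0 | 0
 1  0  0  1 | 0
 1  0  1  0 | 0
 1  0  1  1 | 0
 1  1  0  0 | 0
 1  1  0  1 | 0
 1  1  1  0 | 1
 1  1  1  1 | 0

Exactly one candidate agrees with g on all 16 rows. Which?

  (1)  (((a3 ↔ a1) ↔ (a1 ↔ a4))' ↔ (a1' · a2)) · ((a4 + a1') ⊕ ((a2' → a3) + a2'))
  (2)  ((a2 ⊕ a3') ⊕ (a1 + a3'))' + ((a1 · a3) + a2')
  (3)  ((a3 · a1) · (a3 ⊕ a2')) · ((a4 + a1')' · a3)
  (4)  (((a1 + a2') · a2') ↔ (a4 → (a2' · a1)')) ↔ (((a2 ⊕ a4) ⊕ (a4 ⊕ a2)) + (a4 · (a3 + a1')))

3

(1): at (1,0,0,0) it gives 1, but g = 0 — eliminated.
(2): at (0,0,0,0) it gives 1, but g = 0 — eliminated.
(4): at (0,0,0,1) it gives 1, but g = 0 — eliminated.
Only (3) survives; checking it on all 16 rows confirms it matches g.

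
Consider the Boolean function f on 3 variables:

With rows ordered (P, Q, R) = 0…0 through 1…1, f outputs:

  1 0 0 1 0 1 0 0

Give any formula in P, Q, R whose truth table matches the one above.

f=1 on 3 inputs: (0,0,0), (0,1,1), (1,0,1). Reading each as a conjunction of literals (¬P·¬Q·¬R, ¬P·Q·R, P·¬Q·R) and taking the OR gives the canonical DNF.

f(P, Q, R) = (((NOT P AND NOT Q) AND NOT R) OR ((NOT P AND Q) AND R)) OR ((P AND NOT Q) AND R)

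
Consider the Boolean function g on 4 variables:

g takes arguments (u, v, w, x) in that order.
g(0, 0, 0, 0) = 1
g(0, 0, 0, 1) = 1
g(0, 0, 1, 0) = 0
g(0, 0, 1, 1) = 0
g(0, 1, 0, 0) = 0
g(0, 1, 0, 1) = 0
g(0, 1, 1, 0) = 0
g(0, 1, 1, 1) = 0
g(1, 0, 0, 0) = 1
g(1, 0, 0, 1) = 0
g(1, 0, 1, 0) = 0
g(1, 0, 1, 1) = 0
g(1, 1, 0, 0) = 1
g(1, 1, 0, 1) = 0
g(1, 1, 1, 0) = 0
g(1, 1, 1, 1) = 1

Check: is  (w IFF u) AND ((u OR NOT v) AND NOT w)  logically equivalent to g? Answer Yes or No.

No

Test each input against both g and the formula:
  u=0, v=0, w=0, x=0: formula gives 1, g = 1 ✓
  u=0, v=0, w=0, x=1: formula gives 1, g = 1 ✓
  u=0, v=0, w=1, x=0: formula gives 0, g = 0 ✓
  u=0, v=0, w=1, x=1: formula gives 0, g = 0 ✓
  …
  u=1, v=0, w=0, x=0: formula gives 0, but g = 1 ✗
Since they disagree at (1,0,0,0), the expression is not a correct formula for g.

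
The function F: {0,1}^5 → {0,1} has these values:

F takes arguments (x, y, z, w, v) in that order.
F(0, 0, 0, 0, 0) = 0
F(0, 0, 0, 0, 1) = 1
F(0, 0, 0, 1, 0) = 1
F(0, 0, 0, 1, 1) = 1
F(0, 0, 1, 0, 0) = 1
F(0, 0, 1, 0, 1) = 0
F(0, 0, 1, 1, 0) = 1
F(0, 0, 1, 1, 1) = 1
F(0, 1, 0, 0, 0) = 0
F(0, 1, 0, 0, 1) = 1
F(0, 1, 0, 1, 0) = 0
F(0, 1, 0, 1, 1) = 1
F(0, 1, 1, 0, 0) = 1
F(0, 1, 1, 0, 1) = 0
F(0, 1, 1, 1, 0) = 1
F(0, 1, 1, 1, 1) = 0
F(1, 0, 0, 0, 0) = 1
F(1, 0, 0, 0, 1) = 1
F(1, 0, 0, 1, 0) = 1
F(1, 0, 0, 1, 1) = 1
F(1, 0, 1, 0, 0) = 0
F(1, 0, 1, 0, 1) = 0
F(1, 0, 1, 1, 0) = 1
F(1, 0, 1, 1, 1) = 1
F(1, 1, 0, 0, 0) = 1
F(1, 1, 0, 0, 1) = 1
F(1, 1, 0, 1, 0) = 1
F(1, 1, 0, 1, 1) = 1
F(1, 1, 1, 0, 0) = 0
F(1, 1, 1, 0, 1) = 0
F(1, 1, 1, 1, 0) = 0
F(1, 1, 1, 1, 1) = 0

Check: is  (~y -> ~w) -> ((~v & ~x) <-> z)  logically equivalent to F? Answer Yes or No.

Yes

Evaluate (~y -> ~w) -> ((~v & ~x) <-> z) on each row and compare to F:
  x=0, y=0, z=0, w=0, v=0: formula gives 0, F = 0 ✓
  x=0, y=0, z=0, w=0, v=1: formula gives 1, F = 1 ✓
  x=0, y=0, z=0, w=1, v=0: formula gives 1, F = 1 ✓
  x=0, y=0, z=0, w=1, v=1: formula gives 1, F = 1 ✓
  … (the remaining 28 rows also agree.)
All 32 rows match — the expression computes F exactly.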